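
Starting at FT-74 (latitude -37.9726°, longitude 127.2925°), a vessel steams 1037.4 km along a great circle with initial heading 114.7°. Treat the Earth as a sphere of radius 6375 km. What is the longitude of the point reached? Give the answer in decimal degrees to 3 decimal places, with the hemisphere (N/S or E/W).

δ = d/R = 1037.4/6375 = 0.162729 rad
φ₂ = arcsin(sin φ₁ cos δ + cos φ₁ sin δ cos θ)
   = arcsin(-0.61528·0.98679 + 0.78831·0.16201·-0.41787) = -41.33983°
λ₂ = λ₁ + atan2(sin θ sin δ cos φ₁, cos δ − sin φ₁ sin φ₂) = 138.59810°

138.598°E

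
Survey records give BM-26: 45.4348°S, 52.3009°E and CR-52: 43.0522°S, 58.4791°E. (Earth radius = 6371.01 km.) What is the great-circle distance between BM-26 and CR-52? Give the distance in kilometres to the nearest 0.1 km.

558.7 km

Δφ = 2.3826°,  Δλ = 6.1782°
a = sin²(Δφ/2) + cos φ₁ cos φ₂ sin²(Δλ/2) = 0.001921
c = 2·arcsin(√a) = 0.087694 rad = 5.0245°
d = R·c = 6371.01 × 0.087694 = 558.7 km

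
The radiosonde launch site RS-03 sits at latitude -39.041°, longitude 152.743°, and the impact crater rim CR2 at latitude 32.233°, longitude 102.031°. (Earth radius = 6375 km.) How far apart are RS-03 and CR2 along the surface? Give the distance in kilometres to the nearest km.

9503 km

Δφ = 71.2740°,  Δλ = -50.7120°
a = sin²(Δφ/2) + cos φ₁ cos φ₂ sin²(Δλ/2) = 0.459965
c = 2·arcsin(√a) = 1.490641 rad = 85.4075°
d = R·c = 6375 × 1.490641 = 9502.8 km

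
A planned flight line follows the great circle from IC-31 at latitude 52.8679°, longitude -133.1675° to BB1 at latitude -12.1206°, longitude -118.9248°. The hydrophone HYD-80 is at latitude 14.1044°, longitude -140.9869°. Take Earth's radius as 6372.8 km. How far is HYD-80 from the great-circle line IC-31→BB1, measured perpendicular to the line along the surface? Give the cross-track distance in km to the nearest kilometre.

1876 km

δ₁₃ = central angle IC-31→HYD-80 = 0.685199 rad  (haversine)
θ₁₃ = bearing IC-31→HYD-80 = 192.035°,  θ₁₂ = bearing IC-31→BB1 = 164.749°
dₓₜ = R·arcsin(sin δ₁₃ · sin(θ₁₃ − θ₁₂)) = 6372.8·arcsin(0.63283·sin(27.286°)) = 1875.751 km
|dₓₜ| = 1875.751 km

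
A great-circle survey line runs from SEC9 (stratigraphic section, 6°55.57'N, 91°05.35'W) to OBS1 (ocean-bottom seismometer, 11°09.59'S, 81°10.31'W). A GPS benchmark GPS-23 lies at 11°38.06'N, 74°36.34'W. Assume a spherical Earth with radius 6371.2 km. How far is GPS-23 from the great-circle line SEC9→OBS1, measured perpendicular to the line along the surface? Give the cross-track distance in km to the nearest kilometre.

SEC9: φ = +6.92617°, λ = -91.08917°
OBS1: φ = -11.15983°, λ = -81.17183°
GPS-23: φ = +11.63433°, λ = -74.60567°
δ₁₃ = central angle SEC9→GPS-23 = 0.295470 rad  (haversine)
θ₁₃ = bearing SEC9→GPS-23 = 72.629°,  θ₁₂ = bearing SEC9→OBS1 = 151.304°
dₓₜ = R·arcsin(sin δ₁₃ · sin(θ₁₃ − θ₁₂)) = 6371.2·arcsin(0.29119·sin(-78.674°)) = -1844.768 km
|dₓₜ| = 1844.768 km

1845 km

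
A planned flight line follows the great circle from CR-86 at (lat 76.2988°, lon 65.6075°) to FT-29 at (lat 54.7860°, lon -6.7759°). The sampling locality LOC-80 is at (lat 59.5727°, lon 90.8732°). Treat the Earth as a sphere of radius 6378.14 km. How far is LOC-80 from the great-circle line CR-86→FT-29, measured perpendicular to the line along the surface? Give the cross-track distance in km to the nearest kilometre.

δ₁₃ = central angle CR-86→LOC-80 = 0.329463 rad  (haversine)
θ₁₃ = bearing CR-86→LOC-80 = 138.078°,  θ₁₂ = bearing CR-86→FT-29 = 272.497°
dₓₜ = R·arcsin(sin δ₁₃ · sin(θ₁₃ − θ₁₂)) = 6378.14·arcsin(0.32353·sin(-134.419°)) = -1487.321 km
|dₓₜ| = 1487.321 km

1487 km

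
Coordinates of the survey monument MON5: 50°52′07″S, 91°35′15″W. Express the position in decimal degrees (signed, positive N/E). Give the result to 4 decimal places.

-50.8686°, -91.5875°

lat: 50.8686° S → -50.8686°
lon: 91.5875° W → -91.5875°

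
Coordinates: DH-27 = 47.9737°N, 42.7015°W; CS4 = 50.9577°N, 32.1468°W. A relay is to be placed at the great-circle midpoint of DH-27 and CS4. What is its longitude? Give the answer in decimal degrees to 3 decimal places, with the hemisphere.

37.585°W

Bx = cos φ₂ cos Δλ = 0.619236,  By = cos φ₂ sin Δλ = 0.115380
φₘ = atan2(sin φ₁ + sin φ₂, √((cos φ₁ + Bx)² + By²)) = 49.58577°
λₘ = λ₁ + atan2(By, cos φ₁ + Bx) = -37.58535°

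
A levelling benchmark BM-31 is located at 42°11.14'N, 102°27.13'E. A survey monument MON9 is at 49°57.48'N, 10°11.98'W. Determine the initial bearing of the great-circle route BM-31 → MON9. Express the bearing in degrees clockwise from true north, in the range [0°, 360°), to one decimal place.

BM-31: φ = +42.18567°, λ = +102.45217°
MON9: φ = +49.95800°, λ = -10.19967°
Δλ = -112.6518°
y = sin Δλ · cos φ₂ = -0.593722
x = cos φ₁ sin φ₂ − sin φ₁ cos φ₂ cos Δλ = 0.733657
θ = atan2(y, x) = -38.9820° → 321.0180° (mod 360°)

321.0°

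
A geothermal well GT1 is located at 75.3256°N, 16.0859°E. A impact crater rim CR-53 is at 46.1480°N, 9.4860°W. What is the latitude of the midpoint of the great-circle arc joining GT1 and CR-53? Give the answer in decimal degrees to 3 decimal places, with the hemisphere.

61.213°N

Bx = cos φ₂ cos Δλ = 0.624934,  By = cos φ₂ sin Δλ = -0.299042
φₘ = atan2(sin φ₁ + sin φ₂, √((cos φ₁ + Bx)² + By²)) = 61.21284°
λₘ = λ₁ + atan2(By, cos φ₁ + Bx) = -2.71746°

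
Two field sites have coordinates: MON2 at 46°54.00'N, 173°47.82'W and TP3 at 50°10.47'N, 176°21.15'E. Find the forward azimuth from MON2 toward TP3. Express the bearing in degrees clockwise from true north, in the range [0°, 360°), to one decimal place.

300.3°

MON2: φ = +46.90000°, λ = -173.79700°
TP3: φ = +50.17450°, λ = +176.35250°
Δλ = -9.8505°
y = sin Δλ · cos φ₂ = -0.109567
x = cos φ₁ sin φ₂ − sin φ₁ cos φ₂ cos Δλ = 0.064014
θ = atan2(y, x) = -59.7047° → 300.2953° (mod 360°)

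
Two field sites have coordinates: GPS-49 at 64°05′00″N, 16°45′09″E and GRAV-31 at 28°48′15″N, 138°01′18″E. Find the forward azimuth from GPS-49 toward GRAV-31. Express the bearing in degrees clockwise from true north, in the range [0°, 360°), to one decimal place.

GPS-49: φ = +64.08333°, λ = +16.75250°
GRAV-31: φ = +28.80417°, λ = +138.02167°
Δλ = 121.2692°
y = sin Δλ · cos φ₂ = 0.748983
x = cos φ₁ sin φ₂ − sin φ₁ cos φ₂ cos Δλ = 0.619679
θ = atan2(y, x) = 50.3970° → 50.3970° (mod 360°)

50.4°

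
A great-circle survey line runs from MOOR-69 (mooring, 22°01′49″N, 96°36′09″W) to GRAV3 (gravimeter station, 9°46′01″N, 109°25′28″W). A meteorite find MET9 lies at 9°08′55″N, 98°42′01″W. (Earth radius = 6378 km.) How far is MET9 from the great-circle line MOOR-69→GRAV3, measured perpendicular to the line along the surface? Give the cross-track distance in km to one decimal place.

886.5 km

MOOR-69: φ = +22.03028°, λ = -96.60250°
GRAV3: φ = +9.76694°, λ = -109.42444°
MET9: φ = +9.14861°, λ = -98.70028°
δ₁₃ = central angle MOOR-69→MET9 = 0.227562 rad  (haversine)
θ₁₃ = bearing MOOR-69→MET9 = 189.218°,  θ₁₂ = bearing MOOR-69→GRAV3 = 227.106°
dₓₜ = R·arcsin(sin δ₁₃ · sin(θ₁₃ − θ₁₂)) = 6378·arcsin(0.22560·sin(-37.889°)) = -886.520 km
|dₓₜ| = 886.520 km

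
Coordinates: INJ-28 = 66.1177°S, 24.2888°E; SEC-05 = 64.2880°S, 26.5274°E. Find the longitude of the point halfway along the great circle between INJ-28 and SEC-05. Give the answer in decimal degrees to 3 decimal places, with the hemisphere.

25.447°E

Bx = cos φ₂ cos Δλ = 0.433517,  By = cos φ₂ sin Δλ = 0.016947
φₘ = atan2(sin φ₁ + sin φ₂, √((cos φ₁ + Bx)² + By²)) = -65.20701°
λₘ = λ₁ + atan2(By, cos φ₁ + Bx) = 25.44679°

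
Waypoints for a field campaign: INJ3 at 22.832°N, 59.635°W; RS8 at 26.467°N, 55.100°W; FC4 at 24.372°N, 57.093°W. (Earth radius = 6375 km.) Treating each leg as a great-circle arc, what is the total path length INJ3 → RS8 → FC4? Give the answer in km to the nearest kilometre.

919 km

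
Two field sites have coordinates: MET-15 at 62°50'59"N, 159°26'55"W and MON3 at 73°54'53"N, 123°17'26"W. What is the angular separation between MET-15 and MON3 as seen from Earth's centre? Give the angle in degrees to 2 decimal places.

MET-15: φ = +62.84972°, λ = -159.44861°
MON3: φ = +73.91472°, λ = -123.29056°
Δφ = 11.0650°,  Δλ = 36.1581°
a = sin²(Δφ/2) + cos φ₁ cos φ₂ sin²(Δλ/2) = 0.021471
c = 2·arcsin(√a) = 0.294118 rad = 16.8517°

16.85°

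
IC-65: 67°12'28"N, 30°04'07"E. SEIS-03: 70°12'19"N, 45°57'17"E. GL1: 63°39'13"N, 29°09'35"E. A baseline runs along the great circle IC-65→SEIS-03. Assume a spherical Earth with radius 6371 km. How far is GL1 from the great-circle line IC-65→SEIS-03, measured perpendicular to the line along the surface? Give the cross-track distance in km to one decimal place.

299.0 km

IC-65: φ = +67.20778°, λ = +30.06861°
SEIS-03: φ = +70.20528°, λ = +45.95472°
GL1: φ = +63.65361°, λ = +29.15972°
δ₁₃ = central angle IC-65→GL1 = 0.062380 rad  (haversine)
θ₁₃ = bearing IC-65→GL1 = 186.484°,  θ₁₂ = bearing IC-65→SEIS-03 = 55.288°
dₓₜ = R·arcsin(sin δ₁₃ · sin(θ₁₃ − θ₁₂)) = 6371·arcsin(0.06234·sin(131.196°)) = 298.959 km
|dₓₜ| = 298.959 km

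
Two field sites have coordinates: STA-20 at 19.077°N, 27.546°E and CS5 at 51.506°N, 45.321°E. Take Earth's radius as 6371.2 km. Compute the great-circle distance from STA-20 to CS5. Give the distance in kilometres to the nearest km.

3927 km

Δφ = 32.4290°,  Δλ = 17.7750°
a = sin²(Δφ/2) + cos φ₁ cos φ₂ sin²(Δλ/2) = 0.092012
c = 2·arcsin(√a) = 0.616382 rad = 35.3161°
d = R·c = 6371.2 × 0.616382 = 3927.1 km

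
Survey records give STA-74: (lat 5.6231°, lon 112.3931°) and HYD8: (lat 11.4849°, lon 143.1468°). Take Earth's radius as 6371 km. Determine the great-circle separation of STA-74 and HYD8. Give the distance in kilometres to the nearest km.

Δφ = 5.8618°,  Δλ = 30.7537°
a = sin²(Δφ/2) + cos φ₁ cos φ₂ sin²(Δλ/2) = 0.071188
c = 2·arcsin(√a) = 0.540166 rad = 30.9492°
d = R·c = 6371 × 0.540166 = 3441.4 km

3441 km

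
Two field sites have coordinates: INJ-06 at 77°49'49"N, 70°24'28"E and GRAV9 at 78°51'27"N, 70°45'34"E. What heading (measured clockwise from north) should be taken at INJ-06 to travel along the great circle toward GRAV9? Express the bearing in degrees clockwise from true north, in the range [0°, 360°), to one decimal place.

INJ-06: φ = +77.83028°, λ = +70.40778°
GRAV9: φ = +78.85750°, λ = +70.75944°
Δλ = 0.3517°
y = sin Δλ · cos φ₂ = 0.001186
x = cos φ₁ sin φ₂ − sin φ₁ cos φ₂ cos Δλ = 0.017931
θ = atan2(y, x) = 3.7845° → 3.7845° (mod 360°)

3.8°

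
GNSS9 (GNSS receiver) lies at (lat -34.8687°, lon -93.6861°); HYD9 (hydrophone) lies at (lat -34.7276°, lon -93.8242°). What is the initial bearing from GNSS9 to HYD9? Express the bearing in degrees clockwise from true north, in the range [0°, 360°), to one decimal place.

Δλ = -0.1381°
y = sin Δλ · cos φ₂ = -0.001981
x = cos φ₁ sin φ₂ − sin φ₁ cos φ₂ cos Δλ = 0.002461
θ = atan2(y, x) = -38.8286° → 321.1714° (mod 360°)

321.2°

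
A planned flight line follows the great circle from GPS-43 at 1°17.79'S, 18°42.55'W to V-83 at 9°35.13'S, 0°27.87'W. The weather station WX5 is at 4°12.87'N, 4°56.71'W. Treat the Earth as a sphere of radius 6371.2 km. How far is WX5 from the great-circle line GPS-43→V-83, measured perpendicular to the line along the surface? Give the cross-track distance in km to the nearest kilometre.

1201 km

GPS-43: φ = -1.29650°, λ = -18.70917°
V-83: φ = -9.58550°, λ = -0.46450°
WX5: φ = +4.21450°, λ = -4.94517°
δ₁₃ = central angle GPS-43→WX5 = 0.258609 rad  (haversine)
θ₁₃ = bearing GPS-43→WX5 = 68.099°,  θ₁₂ = bearing GPS-43→V-83 = 115.203°
dₓₜ = R·arcsin(sin δ₁₃ · sin(θ₁₃ − θ₁₂)) = 6371.2·arcsin(0.25574·sin(-47.104°)) = -1200.738 km
|dₓₜ| = 1200.738 km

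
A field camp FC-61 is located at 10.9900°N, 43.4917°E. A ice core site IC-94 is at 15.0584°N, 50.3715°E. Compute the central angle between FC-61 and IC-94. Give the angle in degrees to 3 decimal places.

Δφ = 4.0684°,  Δλ = 6.8798°
a = sin²(Δφ/2) + cos φ₁ cos φ₂ sin²(Δλ/2) = 0.004673
c = 2·arcsin(√a) = 0.136822 rad = 7.8393°

7.839°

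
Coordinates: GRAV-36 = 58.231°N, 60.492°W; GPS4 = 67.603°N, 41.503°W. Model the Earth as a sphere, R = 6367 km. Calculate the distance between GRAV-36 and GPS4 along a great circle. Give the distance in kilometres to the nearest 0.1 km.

Δφ = 9.3720°,  Δλ = 18.9890°
a = sin²(Δφ/2) + cos φ₁ cos φ₂ sin²(Δλ/2) = 0.012132
c = 2·arcsin(√a) = 0.220743 rad = 12.6476°
d = R·c = 6367 × 0.220743 = 1405.5 km

1405.5 km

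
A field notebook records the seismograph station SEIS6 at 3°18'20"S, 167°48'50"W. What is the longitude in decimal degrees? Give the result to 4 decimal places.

167.8139°W

167° + 48′/60 + 50″/3600 = 167 + 0.80000 + 0.01389 = 167.8139°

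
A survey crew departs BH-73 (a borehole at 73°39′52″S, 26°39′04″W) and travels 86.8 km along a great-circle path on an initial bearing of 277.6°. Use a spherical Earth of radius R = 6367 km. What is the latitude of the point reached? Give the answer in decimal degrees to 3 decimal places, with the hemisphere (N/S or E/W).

BH-73: φ = -73.66444°, λ = -26.65111°
δ = d/R = 86.8/6367 = 0.013633 rad
φ₂ = arcsin(sin φ₁ cos δ + cos φ₁ sin δ cos θ)
   = arcsin(-0.95963·0.99991 + 0.28126·0.01363·0.13226) = -73.54341°
λ₂ = λ₁ + atan2(sin θ sin δ cos φ₁, cos δ − sin φ₁ sin φ₂) = -29.38511°

73.543°S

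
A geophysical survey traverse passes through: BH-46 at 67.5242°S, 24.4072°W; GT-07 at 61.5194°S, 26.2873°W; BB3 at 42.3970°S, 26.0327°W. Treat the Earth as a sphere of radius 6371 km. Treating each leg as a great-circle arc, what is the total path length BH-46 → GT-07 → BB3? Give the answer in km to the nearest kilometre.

2800 km

BH-46→GT-07: c = 0.105737 rad, d = 673.65 km
GT-07→BB3: c = 0.333759 rad, d = 2126.38 km
Total = 673.65 + 2126.38 = 2800.04 km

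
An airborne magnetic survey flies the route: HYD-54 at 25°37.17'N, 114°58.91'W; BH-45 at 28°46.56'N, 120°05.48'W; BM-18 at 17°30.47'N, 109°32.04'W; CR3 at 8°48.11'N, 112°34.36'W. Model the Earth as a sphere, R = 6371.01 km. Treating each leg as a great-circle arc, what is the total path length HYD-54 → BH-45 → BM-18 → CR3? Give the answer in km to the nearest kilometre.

HYD-54: φ = +25.61950°, λ = -114.98183°
BH-45: φ = +28.77600°, λ = -120.09133°
BM-18: φ = +17.50783°, λ = -109.53400°
CR3: φ = +8.80183°, λ = -112.57267°
HYD-54→BH-45: c = 0.096554 rad, d = 615.14 km
BH-45→BM-18: c = 0.259286 rad, d = 1651.92 km
BM-18→CR3: c = 0.160466 rad, d = 1022.33 km
Total = 615.14 + 1651.92 + 1022.33 = 3289.39 km

3289 km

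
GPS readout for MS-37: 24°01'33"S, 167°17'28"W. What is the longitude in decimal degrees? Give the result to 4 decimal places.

167° + 17′/60 + 28″/3600 = 167 + 0.28333 + 0.00778 = 167.2911°

167.2911°W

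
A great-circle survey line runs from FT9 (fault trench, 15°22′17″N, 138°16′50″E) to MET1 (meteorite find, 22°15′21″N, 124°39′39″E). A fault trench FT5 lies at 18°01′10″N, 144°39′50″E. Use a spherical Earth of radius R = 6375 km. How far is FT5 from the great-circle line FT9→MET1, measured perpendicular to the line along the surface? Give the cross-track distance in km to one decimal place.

FT9: φ = +15.37139°, λ = +138.28056°
MET1: φ = +22.25583°, λ = +124.66083°
FT5: φ = +18.01944°, λ = +144.66389°
δ₁₃ = central angle FT9→FT5 = 0.116277 rad  (haversine)
θ₁₃ = bearing FT9→FT5 = 65.688°,  θ₁₂ = bearing FT9→MET1 = 300.185°
dₓₜ = R·arcsin(sin δ₁₃ · sin(θ₁₃ − θ₁₂)) = 6375·arcsin(0.11602·sin(-234.497°)) = 602.993 km
|dₓₜ| = 602.993 km

603.0 km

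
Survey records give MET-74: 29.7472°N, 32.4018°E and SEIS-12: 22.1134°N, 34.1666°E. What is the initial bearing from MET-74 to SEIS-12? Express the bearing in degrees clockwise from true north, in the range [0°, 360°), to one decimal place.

Δλ = 1.7648°
y = sin Δλ · cos φ₂ = 0.028531
x = cos φ₁ sin φ₂ − sin φ₁ cos φ₂ cos Δλ = -0.132623
θ = atan2(y, x) = 167.8590° → 167.8590° (mod 360°)

167.9°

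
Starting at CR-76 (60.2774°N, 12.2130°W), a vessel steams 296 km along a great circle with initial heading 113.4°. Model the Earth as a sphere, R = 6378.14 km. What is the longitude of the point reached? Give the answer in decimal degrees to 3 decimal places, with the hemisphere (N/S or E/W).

δ = d/R = 296/6378.14 = 0.046409 rad
φ₂ = arcsin(sin φ₁ cos δ + cos φ₁ sin δ cos θ)
   = arcsin(0.86844·0.99892 + 0.49580·0.04639·-0.39715) = 59.13362°
λ₂ = λ₁ + atan2(sin θ sin δ cos φ₁, cos δ − sin φ₁ sin φ₂) = -7.45262°

7.453°W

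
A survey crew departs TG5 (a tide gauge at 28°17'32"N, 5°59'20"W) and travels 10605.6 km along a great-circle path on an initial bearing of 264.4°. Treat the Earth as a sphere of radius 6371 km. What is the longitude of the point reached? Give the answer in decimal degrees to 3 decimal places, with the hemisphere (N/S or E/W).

98.098°W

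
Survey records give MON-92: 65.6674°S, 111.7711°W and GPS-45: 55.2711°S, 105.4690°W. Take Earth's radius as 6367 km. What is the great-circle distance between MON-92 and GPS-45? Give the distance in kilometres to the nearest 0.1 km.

1204.3 km

Δφ = 10.3963°,  Δλ = 6.3021°
a = sin²(Δφ/2) + cos φ₁ cos φ₂ sin²(Δλ/2) = 0.008918
c = 2·arcsin(√a) = 0.189149 rad = 10.8374°
d = R·c = 6367 × 0.189149 = 1204.3 km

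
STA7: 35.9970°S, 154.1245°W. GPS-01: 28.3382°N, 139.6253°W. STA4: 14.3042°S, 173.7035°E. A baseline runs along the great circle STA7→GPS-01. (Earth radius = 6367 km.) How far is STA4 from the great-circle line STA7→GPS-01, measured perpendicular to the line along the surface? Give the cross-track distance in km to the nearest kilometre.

δ₁₃ = central angle STA7→STA4 = 0.628681 rad  (haversine)
θ₁₃ = bearing STA7→STA4 = 298.675°,  θ₁₂ = bearing STA7→GPS-01 = 13.984°
dₓₜ = R·arcsin(sin δ₁₃ · sin(θ₁₃ − θ₁₂)) = 6367·arcsin(0.58808·sin(284.691°)) = -3852.745 km
|dₓₜ| = 3852.745 km

3853 km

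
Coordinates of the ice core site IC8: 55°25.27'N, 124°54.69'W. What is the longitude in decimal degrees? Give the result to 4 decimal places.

124° + 54.69′/60 = 124 + 0.91150 = 124.9115°

124.9115°W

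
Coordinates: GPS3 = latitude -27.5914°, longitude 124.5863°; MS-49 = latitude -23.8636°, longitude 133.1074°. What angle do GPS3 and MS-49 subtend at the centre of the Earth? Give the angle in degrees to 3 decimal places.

8.530°

Δφ = 3.7278°,  Δλ = 8.5211°
a = sin²(Δφ/2) + cos φ₁ cos φ₂ sin²(Δλ/2) = 0.005531
c = 2·arcsin(√a) = 0.148884 rad = 8.5304°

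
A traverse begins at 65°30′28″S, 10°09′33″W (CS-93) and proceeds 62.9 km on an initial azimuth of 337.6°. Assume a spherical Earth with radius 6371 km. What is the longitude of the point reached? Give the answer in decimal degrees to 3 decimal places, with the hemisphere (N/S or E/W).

10.669°W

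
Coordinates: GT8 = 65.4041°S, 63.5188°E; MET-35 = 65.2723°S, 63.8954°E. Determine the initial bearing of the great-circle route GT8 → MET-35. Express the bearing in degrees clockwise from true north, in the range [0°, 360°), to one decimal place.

50.2°

Δλ = 0.3766°
y = sin Δλ · cos φ₂ = 0.002749
x = cos φ₁ sin φ₂ − sin φ₁ cos φ₂ cos Δλ = 0.002292
θ = atan2(y, x) = 50.1833° → 50.1833° (mod 360°)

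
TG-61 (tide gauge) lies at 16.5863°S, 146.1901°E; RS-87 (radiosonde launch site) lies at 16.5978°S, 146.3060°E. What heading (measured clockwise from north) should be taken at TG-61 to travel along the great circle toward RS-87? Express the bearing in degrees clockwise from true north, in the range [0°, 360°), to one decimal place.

95.9°

Δλ = 0.1159°
y = sin Δλ · cos φ₂ = 0.001939
x = cos φ₁ sin φ₂ − sin φ₁ cos φ₂ cos Δλ = -0.000201
θ = atan2(y, x) = 95.9276° → 95.9276° (mod 360°)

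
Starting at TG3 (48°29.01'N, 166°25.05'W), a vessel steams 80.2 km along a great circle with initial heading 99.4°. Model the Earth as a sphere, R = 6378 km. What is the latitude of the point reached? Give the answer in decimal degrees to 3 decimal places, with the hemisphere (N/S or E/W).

TG3: φ = +48.48350°, λ = -166.41750°
δ = d/R = 80.2/6378 = 0.012574 rad
φ₂ = arcsin(sin φ₁ cos δ + cos φ₁ sin δ cos θ)
   = arcsin(0.74876·0.99992 + 0.66284·0.01257·-0.16333) = 48.36086°
λ₂ = λ₁ + atan2(sin θ sin δ cos φ₁, cos δ − sin φ₁ sin φ₂) = -165.34770°

48.361°N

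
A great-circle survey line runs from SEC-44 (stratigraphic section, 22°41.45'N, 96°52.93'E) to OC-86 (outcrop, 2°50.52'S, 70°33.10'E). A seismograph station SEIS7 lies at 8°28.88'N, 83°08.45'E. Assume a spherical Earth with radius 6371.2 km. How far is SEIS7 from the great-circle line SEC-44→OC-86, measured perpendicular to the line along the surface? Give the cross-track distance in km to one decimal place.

SEC-44: φ = +22.69083°, λ = +96.88217°
OC-86: φ = -2.84200°, λ = +70.55167°
SEIS7: φ = +8.48133°, λ = +83.14083°
δ₁₃ = central angle SEC-44→SEIS7 = 0.338401 rad  (haversine)
θ₁₃ = bearing SEC-44→SEIS7 = 225.048°,  θ₁₂ = bearing SEC-44→OC-86 = 228.564°
dₓₜ = R·arcsin(sin δ₁₃ · sin(θ₁₃ − θ₁₂)) = 6371.2·arcsin(0.33198·sin(-3.516°)) = -129.720 km
|dₓₜ| = 129.720 km

129.7 km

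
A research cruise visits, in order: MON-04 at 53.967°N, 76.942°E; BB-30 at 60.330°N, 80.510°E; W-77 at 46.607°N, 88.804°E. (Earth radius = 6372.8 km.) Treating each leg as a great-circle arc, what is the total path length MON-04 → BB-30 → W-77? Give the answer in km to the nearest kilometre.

2359 km

MON-04→BB-30: c = 0.116037 rad, d = 739.48 km
BB-30→W-77: c = 0.254071 rad, d = 1619.14 km
Total = 739.48 + 1619.14 = 2358.62 km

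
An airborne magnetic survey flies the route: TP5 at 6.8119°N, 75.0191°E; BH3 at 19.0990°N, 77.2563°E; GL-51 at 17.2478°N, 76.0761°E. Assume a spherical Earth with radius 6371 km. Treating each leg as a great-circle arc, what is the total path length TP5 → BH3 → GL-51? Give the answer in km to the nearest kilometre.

1628 km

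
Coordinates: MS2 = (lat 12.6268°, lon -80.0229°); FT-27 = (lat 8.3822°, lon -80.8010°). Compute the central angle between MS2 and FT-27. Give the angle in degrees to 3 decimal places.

Δφ = -4.2446°,  Δλ = -0.7781°
a = sin²(Δφ/2) + cos φ₁ cos φ₂ sin²(Δλ/2) = 0.001416
c = 2·arcsin(√a) = 0.075275 rad = 4.3130°

4.313°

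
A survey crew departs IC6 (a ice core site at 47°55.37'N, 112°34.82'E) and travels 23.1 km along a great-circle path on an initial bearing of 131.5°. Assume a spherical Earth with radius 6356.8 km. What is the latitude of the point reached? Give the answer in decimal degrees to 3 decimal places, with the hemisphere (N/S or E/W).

47.785°N

IC6: φ = +47.92283°, λ = +112.58033°
δ = d/R = 23.1/6356.8 = 0.003634 rad
φ₂ = arcsin(sin φ₁ cos δ + cos φ₁ sin δ cos θ)
   = arcsin(0.74224·0.99999 + 0.67013·0.00363·-0.66262) = 47.78464°
λ₂ = λ₁ + atan2(sin θ sin δ cos φ₁, cos δ − sin φ₁ sin φ₂) = 112.81241°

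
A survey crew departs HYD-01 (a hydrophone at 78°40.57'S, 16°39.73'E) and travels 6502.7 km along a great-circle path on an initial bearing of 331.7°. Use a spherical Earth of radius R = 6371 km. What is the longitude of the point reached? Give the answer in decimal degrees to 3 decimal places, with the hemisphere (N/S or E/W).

HYD-01: φ = -78.67617°, λ = +16.66217°
δ = d/R = 6502.7/6371 = 1.020672 rad
φ₂ = arcsin(sin φ₁ cos δ + cos φ₁ sin δ cos θ)
   = arcsin(-0.98053·0.52279 + 0.19635·0.85246·0.88048) = -21.42226°
λ₂ = λ₁ + atan2(sin θ sin δ cos φ₁, cos δ − sin φ₁ sin φ₂) = -9.06800°

9.068°W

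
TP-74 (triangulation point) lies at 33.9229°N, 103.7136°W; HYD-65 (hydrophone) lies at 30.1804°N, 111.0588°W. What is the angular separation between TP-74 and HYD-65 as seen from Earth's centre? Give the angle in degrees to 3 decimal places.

Δφ = -3.7425°,  Δλ = -7.3452°
a = sin²(Δφ/2) + cos φ₁ cos φ₂ sin²(Δλ/2) = 0.004009
c = 2·arcsin(√a) = 0.126725 rad = 7.2608°

7.261°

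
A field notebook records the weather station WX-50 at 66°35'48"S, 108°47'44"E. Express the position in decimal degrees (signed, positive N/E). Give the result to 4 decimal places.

-66.5967°, +108.7956°

lat: 66.5967° S → -66.5967°
lon: 108.7956° E → +108.7956°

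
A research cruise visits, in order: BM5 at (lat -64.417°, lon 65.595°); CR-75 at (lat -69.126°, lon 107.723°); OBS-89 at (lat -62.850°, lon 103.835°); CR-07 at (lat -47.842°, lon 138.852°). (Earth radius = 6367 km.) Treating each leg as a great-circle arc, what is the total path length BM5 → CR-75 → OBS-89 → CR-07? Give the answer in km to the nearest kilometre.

BM5→CR-75: c = 0.294754 rad, d = 1876.70 km
CR-75→OBS-89: c = 0.112908 rad, d = 718.89 km
OBS-89→CR-07: c = 0.426429 rad, d = 2715.07 km
Total = 1876.70 + 718.89 + 2715.07 = 5310.65 km

5311 km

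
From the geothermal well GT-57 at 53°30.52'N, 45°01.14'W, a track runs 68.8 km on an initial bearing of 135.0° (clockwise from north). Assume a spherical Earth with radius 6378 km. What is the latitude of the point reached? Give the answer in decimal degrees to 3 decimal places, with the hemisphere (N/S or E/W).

53.069°N

GT-57: φ = +53.50867°, λ = -45.01900°
δ = d/R = 68.8/6378 = 0.010787 rad
φ₂ = arcsin(sin φ₁ cos δ + cos φ₁ sin δ cos θ)
   = arcsin(0.80395·0.99994 + 0.59470·0.01079·-0.70711) = 53.06941°
λ₂ = λ₁ + atan2(sin θ sin δ cos φ₁, cos δ − sin φ₁ sin φ₂) = -44.29164°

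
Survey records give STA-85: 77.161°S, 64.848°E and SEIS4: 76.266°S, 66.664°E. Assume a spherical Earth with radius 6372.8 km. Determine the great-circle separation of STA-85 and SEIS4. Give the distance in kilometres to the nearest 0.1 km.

109.8 km

Δφ = 0.8950°,  Δλ = 1.8160°
a = sin²(Δφ/2) + cos φ₁ cos φ₂ sin²(Δλ/2) = 0.000074
c = 2·arcsin(√a) = 0.017234 rad = 0.9874°
d = R·c = 6372.8 × 0.017234 = 109.8 km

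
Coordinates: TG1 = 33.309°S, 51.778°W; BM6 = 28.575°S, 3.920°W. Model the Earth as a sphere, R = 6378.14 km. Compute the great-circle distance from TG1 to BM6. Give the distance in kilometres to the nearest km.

4560 km

Δφ = 4.7340°,  Δλ = 47.8580°
a = sin²(Δφ/2) + cos φ₁ cos φ₂ sin²(Δλ/2) = 0.122447
c = 2·arcsin(√a) = 0.714981 rad = 40.9654°
d = R·c = 6378.14 × 0.714981 = 4560.2 km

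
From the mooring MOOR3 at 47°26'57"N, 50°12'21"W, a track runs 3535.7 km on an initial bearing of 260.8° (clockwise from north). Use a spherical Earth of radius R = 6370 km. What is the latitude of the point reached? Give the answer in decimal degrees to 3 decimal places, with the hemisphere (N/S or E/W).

34.688°N

MOOR3: φ = +47.44917°, λ = -50.20583°
δ = d/R = 3535.7/6370 = 0.555055 rad
φ₂ = arcsin(sin φ₁ cos δ + cos φ₁ sin δ cos θ)
   = arcsin(0.73668·0.84987 + 0.67624·0.52699·-0.15988) = 34.68776°
λ₂ = λ₁ + atan2(sin θ sin δ cos φ₁, cos δ − sin φ₁ sin φ₂) = -89.45215°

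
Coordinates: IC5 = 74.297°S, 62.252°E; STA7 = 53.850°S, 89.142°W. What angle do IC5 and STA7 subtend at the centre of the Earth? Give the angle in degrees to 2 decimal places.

Δφ = 20.4470°,  Δλ = -151.3940°
a = sin²(Δφ/2) + cos φ₁ cos φ₂ sin²(Δλ/2) = 0.181415
c = 2·arcsin(√a) = 0.879975 rad = 50.4189°

50.42°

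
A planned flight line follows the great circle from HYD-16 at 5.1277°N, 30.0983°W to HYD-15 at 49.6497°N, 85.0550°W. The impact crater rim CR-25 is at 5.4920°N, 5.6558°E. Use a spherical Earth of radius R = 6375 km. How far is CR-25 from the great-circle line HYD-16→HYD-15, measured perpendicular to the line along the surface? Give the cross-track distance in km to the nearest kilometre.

δ₁₃ = central angle HYD-16→CR-25 = 0.621291 rad  (haversine)
θ₁₃ = bearing HYD-16→CR-25 = 87.723°,  θ₁₂ = bearing HYD-16→HYD-15 = 323.858°
dₓₜ = R·arcsin(sin δ₁₃ · sin(θ₁₃ − θ₁₂)) = 6375·arcsin(0.58209·sin(-236.135°)) = 3215.953 km
|dₓₜ| = 3215.953 km

3216 km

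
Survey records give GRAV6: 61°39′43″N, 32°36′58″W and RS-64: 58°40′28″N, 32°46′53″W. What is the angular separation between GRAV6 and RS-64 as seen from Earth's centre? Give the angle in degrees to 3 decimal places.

GRAV6: φ = +61.66194°, λ = -32.61611°
RS-64: φ = +58.67444°, λ = -32.78139°
Δφ = -2.9875°,  Δλ = -0.1653°
a = sin²(Δφ/2) + cos φ₁ cos φ₂ sin²(Δλ/2) = 0.000680
c = 2·arcsin(√a) = 0.052161 rad = 2.9886°

2.989°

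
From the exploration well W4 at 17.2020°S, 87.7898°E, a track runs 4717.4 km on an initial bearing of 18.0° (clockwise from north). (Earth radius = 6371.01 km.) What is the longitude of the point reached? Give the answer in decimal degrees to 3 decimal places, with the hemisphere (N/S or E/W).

100.903°E

δ = d/R = 4717.4/6371.01 = 0.740448 rad
φ₂ = arcsin(sin φ₁ cos δ + cos φ₁ sin δ cos θ)
   = arcsin(-0.29574·0.73817 + 0.95527·0.67462·0.95106) = 23.24065°
λ₂ = λ₁ + atan2(sin θ sin δ cos φ₁, cos δ − sin φ₁ sin φ₂) = 100.90316°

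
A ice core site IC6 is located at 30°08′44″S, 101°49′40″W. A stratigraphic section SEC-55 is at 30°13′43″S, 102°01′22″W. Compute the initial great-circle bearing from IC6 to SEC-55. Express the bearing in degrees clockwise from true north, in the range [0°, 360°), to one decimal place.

IC6: φ = -30.14556°, λ = -101.82778°
SEC-55: φ = -30.22861°, λ = -102.02278°
Δλ = -0.1950°
y = sin Δλ · cos φ₂ = -0.002941
x = cos φ₁ sin φ₂ − sin φ₁ cos φ₂ cos Δλ = -0.001452
θ = atan2(y, x) = -116.2807° → 243.7193° (mod 360°)

243.7°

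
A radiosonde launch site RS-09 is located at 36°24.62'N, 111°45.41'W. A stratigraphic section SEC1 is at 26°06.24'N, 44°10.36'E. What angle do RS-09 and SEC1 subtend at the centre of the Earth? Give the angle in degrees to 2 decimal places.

113.50°

RS-09: φ = +36.41033°, λ = -111.75683°
SEC1: φ = +26.10400°, λ = +44.17267°
Δφ = -10.3063°,  Δλ = 155.9295°
a = sin²(Δφ/2) + cos φ₁ cos φ₂ sin²(Δλ/2) = 0.699342
c = 2·arcsin(√a) = 1.980878 rad = 113.4959°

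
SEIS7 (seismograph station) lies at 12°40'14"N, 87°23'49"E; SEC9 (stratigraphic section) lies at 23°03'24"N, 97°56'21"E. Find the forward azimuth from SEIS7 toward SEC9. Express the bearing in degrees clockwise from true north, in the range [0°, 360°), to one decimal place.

42.5°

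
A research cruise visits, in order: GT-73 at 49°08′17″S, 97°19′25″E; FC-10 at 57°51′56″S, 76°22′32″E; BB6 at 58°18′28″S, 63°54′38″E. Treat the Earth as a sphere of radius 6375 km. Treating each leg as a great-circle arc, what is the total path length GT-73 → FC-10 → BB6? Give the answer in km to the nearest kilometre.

2415 km

GT-73: φ = -49.13806°, λ = +97.32361°
FC-10: φ = -57.86556°, λ = +76.37556°
BB6: φ = -58.30778°, λ = +63.91056°
GT-73→FC-10: c = 0.263745 rad, d = 1681.37 km
FC-10→BB6: c = 0.115101 rad, d = 733.77 km
Total = 1681.37 + 733.77 = 2415.14 km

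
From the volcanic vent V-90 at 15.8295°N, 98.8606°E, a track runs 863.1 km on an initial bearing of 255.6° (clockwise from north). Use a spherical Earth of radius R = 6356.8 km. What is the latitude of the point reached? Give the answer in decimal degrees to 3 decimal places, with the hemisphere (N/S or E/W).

13.761°N

δ = d/R = 863.1/6356.8 = 0.135776 rad
φ₂ = arcsin(sin φ₁ cos δ + cos φ₁ sin δ cos θ)
   = arcsin(0.27278·0.99080 + 0.96208·0.13536·-0.24869) = 13.76141°
λ₂ = λ₁ + atan2(sin θ sin δ cos φ₁, cos δ − sin φ₁ sin φ₂) = 91.10307°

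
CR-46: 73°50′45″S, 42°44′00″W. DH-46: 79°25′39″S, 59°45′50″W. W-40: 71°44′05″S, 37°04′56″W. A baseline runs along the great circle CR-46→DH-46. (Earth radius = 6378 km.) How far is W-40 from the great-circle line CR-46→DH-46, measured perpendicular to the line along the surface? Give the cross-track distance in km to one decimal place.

72.4 km

CR-46: φ = -73.84583°, λ = -42.73333°
DH-46: φ = -79.42750°, λ = -59.76389°
W-40: φ = -71.73472°, λ = -37.08222°
δ₁₃ = central angle CR-46→W-40 = 0.046962 rad  (haversine)
θ₁₃ = bearing CR-46→W-40 = 41.103°,  θ₁₂ = bearing CR-46→DH-46 = 207.104°
dₓₜ = R·arcsin(sin δ₁₃ · sin(θ₁₃ − θ₁₂)) = 6378·arcsin(0.04695·sin(-166.001°)) = -72.429 km
|dₓₜ| = 72.429 km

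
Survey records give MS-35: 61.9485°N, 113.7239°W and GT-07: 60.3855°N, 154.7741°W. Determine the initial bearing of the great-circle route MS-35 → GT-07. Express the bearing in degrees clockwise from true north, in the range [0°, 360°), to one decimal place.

283.8°

Δλ = -41.0502°
y = sin Δλ · cos φ₂ = -0.324526
x = cos φ₁ sin φ₂ − sin φ₁ cos φ₂ cos Δλ = 0.079948
θ = atan2(y, x) = -76.1605° → 283.8395° (mod 360°)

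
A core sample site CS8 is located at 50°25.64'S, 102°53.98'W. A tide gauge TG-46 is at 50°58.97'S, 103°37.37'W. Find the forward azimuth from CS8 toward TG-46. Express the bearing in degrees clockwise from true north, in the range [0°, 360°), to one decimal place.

219.2°

CS8: φ = -50.42733°, λ = -102.89967°
TG-46: φ = -50.98283°, λ = -103.62283°
Δλ = -0.7232°
y = sin Δλ · cos φ₂ = -0.007946
x = cos φ₁ sin φ₂ − sin φ₁ cos φ₂ cos Δλ = -0.009734
θ = atan2(y, x) = -140.7750° → 219.2250° (mod 360°)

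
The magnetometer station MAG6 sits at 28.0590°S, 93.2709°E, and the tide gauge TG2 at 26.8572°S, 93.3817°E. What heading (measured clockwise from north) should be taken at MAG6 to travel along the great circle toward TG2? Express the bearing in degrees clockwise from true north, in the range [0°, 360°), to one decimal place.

Δλ = 0.1108°
y = sin Δλ · cos φ₂ = 0.001725
x = cos φ₁ sin φ₂ − sin φ₁ cos φ₂ cos Δλ = 0.020973
θ = atan2(y, x) = 4.7025° → 4.7025° (mod 360°)

4.7°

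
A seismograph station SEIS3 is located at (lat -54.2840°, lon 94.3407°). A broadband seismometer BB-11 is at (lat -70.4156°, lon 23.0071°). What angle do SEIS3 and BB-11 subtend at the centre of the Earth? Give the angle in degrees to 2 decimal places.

Δφ = -16.1316°,  Δλ = -71.3336°
a = sin²(Δφ/2) + cos φ₁ cos φ₂ sin²(Δλ/2) = 0.086211
c = 2·arcsin(√a) = 0.596018 rad = 34.1493°

34.15°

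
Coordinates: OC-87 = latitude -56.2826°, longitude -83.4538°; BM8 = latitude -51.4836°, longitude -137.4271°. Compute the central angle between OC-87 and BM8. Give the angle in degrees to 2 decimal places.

Δφ = 4.7990°,  Δλ = -53.9733°
a = sin²(Δφ/2) + cos φ₁ cos φ₂ sin²(Δλ/2) = 0.072935
c = 2·arcsin(√a) = 0.546921 rad = 31.3362°

31.34°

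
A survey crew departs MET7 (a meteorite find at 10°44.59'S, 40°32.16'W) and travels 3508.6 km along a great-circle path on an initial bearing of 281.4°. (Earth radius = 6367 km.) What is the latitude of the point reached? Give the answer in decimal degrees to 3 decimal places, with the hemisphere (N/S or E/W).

3.275°S

MET7: φ = -10.74317°, λ = -40.53600°
δ = d/R = 3508.6/6367 = 0.551060 rad
φ₂ = arcsin(sin φ₁ cos δ + cos φ₁ sin δ cos θ)
   = arcsin(-0.18641·0.85197 + 0.98247·0.52359·0.19766) = -3.27540°
λ₂ = λ₁ + atan2(sin θ sin δ cos φ₁, cos δ − sin φ₁ sin φ₂) = -71.47337°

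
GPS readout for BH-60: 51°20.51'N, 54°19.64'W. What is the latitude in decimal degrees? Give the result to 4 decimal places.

51° + 20.51′/60 = 51 + 0.34183 = 51.3418°

51.3418°N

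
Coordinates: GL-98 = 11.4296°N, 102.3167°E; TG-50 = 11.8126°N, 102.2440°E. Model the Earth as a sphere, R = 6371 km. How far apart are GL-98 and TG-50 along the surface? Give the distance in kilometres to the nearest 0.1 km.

Δφ = 0.3830°,  Δλ = -0.0727°
a = sin²(Δφ/2) + cos φ₁ cos φ₂ sin²(Δλ/2) = 0.000012
c = 2·arcsin(√a) = 0.006799 rad = 0.3896°
d = R·c = 6371 × 0.006799 = 43.3 km

43.3 km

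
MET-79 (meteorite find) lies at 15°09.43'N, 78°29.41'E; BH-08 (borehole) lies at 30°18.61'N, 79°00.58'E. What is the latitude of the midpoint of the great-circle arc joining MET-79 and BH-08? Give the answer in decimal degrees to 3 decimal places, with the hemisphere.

MET-79: φ = +15.15717°, λ = +78.49017°
BH-08: φ = +30.31017°, λ = +79.00967°
Bx = cos φ₂ cos Δλ = 0.863271,  By = cos φ₂ sin Δλ = 0.007827
φₘ = atan2(sin φ₁ + sin φ₂, √((cos φ₁ + Bx)² + By²)) = 22.73388°
λₘ = λ₁ + atan2(By, cos φ₁ + Bx) = 78.73544°

22.734°N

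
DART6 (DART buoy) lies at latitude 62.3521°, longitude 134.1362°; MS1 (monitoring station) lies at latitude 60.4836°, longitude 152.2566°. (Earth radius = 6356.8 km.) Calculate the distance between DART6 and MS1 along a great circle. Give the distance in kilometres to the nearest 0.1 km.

980.4 km

Δφ = -1.8685°,  Δλ = 18.1204°
a = sin²(Δφ/2) + cos φ₁ cos φ₂ sin²(Δλ/2) = 0.005935
c = 2·arcsin(√a) = 0.154231 rad = 8.8368°
d = R·c = 6356.8 × 0.154231 = 980.4 km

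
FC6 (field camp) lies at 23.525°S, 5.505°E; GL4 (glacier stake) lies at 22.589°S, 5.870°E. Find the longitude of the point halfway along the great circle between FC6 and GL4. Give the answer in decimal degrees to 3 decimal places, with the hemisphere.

5.688°E

Bx = cos φ₂ cos Δλ = 0.923265,  By = cos φ₂ sin Δλ = 0.005882
φₘ = atan2(sin φ₁ + sin φ₂, √((cos φ₁ + Bx)² + By²)) = -23.05710°
λₘ = λ₁ + atan2(By, cos φ₁ + Bx) = 5.68813°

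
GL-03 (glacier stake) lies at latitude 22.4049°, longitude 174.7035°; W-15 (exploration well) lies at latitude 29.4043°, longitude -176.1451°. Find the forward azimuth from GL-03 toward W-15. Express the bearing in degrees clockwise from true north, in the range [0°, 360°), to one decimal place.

Δλ = 9.1514°
y = sin Δλ · cos φ₂ = 0.138555
x = cos φ₁ sin φ₂ − sin φ₁ cos φ₂ cos Δλ = 0.126085
θ = atan2(y, x) = 47.6978° → 47.6978° (mod 360°)

47.7°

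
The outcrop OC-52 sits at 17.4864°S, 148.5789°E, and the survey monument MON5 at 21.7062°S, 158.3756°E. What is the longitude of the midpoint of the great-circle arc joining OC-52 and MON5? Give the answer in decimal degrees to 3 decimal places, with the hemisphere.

153.413°E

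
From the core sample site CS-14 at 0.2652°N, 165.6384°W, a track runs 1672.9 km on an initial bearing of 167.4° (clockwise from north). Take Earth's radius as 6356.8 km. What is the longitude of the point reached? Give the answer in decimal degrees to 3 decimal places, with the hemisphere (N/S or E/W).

δ = d/R = 1672.9/6356.8 = 0.263167 rad
φ₂ = arcsin(sin φ₁ cos δ + cos φ₁ sin δ cos θ)
   = arcsin(0.00463·0.96557 + 0.99999·0.26014·-0.97592) = -14.44218°
λ₂ = λ₁ + atan2(sin θ sin δ cos φ₁, cos δ − sin φ₁ sin φ₂) = -162.27897°

162.279°W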